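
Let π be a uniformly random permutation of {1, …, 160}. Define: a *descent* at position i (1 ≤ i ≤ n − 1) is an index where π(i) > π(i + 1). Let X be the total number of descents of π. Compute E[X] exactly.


Write X = Σ X_I over i = 1, …, 159, with X_I the indicator of one descent.
There are 159 indicators.
For each fixed i, the pair (π(i), π(i+1)) is a uniformly random ordered pair of distinct values from {1, …, 160}; by symmetry P[π(i) > π(i+1)] = 1/2.
By linearity: E[X] = 159 · (1/2) = (160 − 1) · (1/2) = 159/2 ≈ 79.5000.

E[X] = 159/2 = 79.5000.


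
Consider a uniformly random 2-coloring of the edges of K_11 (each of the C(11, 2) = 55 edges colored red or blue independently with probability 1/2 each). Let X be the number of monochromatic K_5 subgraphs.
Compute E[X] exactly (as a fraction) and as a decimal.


Let X = Σ_S X_S over the C(11, 5) = 462 subsets S of size 5, where X_S = 1 if the K_5 on S is monochromatic.
For a fixed S, the K_5 on S has C(5, 2) = 10 edges. P[all 10 edges red] = (1/2)^10, and likewise for blue, so P[monochromatic] = 2·(1/2)^10 = 2^{1 − 10} = 1/512.
By linearity of expectation: E[X] = C(11, 5) · 2^{1 − 10} = 462 · 1/512 = 231/256.
Numerically: E[X] ≈ 0.90234.

E[X] = C(11,5)·2^(1−C(5,2)) = 231/256 ≈ 0.90234.


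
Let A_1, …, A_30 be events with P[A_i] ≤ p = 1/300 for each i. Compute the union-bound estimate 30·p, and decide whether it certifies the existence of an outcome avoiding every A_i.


Union bound: P[∪_{i=1}^{30} A_i] ≤ Σ_i P[A_i] ≤ 30·p = 30·(1/300) = 1/10.
Numerically: 1/10 ≈ 0.1000000.
Is 1/10 < 1? YES.
Since P[∪ A_i] ≤ 1/10 < 1, the complement has P[∩ A_i^c] ≥ 1 − 1/10 = 9/10 > 0, so some outcome avoids every A_i.

30·p = 1/10 ≈ 0.1000000; existence CERTIFIED by the union bound.


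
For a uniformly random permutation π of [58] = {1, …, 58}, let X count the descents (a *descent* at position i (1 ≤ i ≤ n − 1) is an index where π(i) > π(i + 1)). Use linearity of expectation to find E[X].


Write X = Σ X_I over i = 1, …, 57, with X_I the indicator of one descent.
There are 57 indicators.
For each fixed i, the pair (π(i), π(i+1)) is a uniformly random ordered pair of distinct values from {1, …, 58}; by symmetry P[π(i) > π(i+1)] = 1/2.
By linearity: E[X] = 57 · (1/2) = (58 − 1) · (1/2) = 57/2 ≈ 28.500000.

E[X] = 57/2 = 28.500000.


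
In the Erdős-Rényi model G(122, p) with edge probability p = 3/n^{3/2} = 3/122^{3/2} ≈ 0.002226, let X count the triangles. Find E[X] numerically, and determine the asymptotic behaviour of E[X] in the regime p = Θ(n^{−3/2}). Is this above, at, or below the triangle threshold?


Number of potential triangles: C(122, 3) = 295240.
Each occurs with probability p³ ≈ (0.002226)³ ≈ 1.103429e-08.
By linearity: E[X] = C(122, 3)·p³ ≈ 295240 · 1.103429e-08 ≈ 0.0033.
Since α = 3/2 > 1, p = c/n^{3/2} = o(1/n) is below the triangle threshold p ~ 1/n. Asymptotically E[X] ~ (c³/6)·n^{3(1−α)} = (3³/6)·n^{-1.5} → 0, so by Markov's inequality G has no triangles w.h.p.

E[X] ≈ 0.0033; in regime p = Θ(1/n^{3/2}) E[X] tends to 0 (below the triangle threshold p ~ 1/n).


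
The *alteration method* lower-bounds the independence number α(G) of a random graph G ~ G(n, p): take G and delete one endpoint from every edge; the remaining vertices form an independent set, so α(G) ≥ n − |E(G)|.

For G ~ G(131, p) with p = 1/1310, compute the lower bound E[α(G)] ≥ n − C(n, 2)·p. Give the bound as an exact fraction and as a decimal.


E[|E(G)|] = C(131, 2)·p = 8515 · (1/1310) = 13/2.
E[α(G)] ≥ n − E[|E(G)|] = 131 − 13/2 = 249/2.
Numerically: ≈ 124.500000.
(This is only a lower bound; the true E[α(G)] may be larger.)

E[α(G)] ≥ 249/2 ≈ 124.500000.


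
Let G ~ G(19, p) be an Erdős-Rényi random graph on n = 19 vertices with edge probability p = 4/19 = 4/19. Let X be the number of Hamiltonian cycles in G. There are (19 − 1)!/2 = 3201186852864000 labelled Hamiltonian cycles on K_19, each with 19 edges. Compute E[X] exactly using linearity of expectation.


K_19 has (19 − 1)!/2 = 3201186852864000 labelled Hamiltonian cycles.
For each such Hamiltonian cycle H, let X_H = 1 if all 19 edges of H are present in G. Then P[X_H = 1] = p^{19} = (4/19)^{19} = 274877906944/1978419655660313589123979.
Summing the indicators: E[X] = Σ_H E[X_H] = 3201186852864000 · p^{19} = 3201186852864000 · 274877906944/1978419655660313589123979 = 879935541851906811887616000/1978419655660313589123979.
Numerically: E[X] ≈ 444.8.

E[X] = 3201186852864000 · (4/19)^{19} = 879935541851906811887616000/1978419655660313589123979 ≈ 444.8.


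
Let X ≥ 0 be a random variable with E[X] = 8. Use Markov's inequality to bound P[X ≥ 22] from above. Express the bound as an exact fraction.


μ = E[X] = 8, a = 22.
Markov: P[X ≥ 22] ≤ μ/a = (8)/22 = 4/11.
Numerically: ≈ 0.364.
(Since a = 22 > μ = 8.000, the bound 4/11 is < 1 and informative.)

P[X ≥ 22] ≤ 4/11 ≈ 0.364.


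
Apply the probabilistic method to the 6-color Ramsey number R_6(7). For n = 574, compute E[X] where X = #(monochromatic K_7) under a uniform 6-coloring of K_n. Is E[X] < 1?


E[X] = C(574, 7) · 6^{1 − 21} = 3926481655188664 · 6^{−20} = 3926481655188664/3656158440062976.
As a reduced fraction: E[X] = 490810206898583/457019805007872 ≈ 1.0739.
Is E[X] < 1? NO.
Since E[X] ≥ 1, the first-moment bound is inconclusive at n = 574; it does NOT by itself certify R_6(7) > 574.

E[X] = 490810206898583/457019805007872 ≈ 1.0739; E[X] ≥ 1; first-moment method inconclusive here.


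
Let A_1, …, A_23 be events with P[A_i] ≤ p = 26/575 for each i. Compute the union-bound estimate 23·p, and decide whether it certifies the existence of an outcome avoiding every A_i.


Union bound: P[∪_{i=1}^{23} A_i] ≤ Σ_i P[A_i] ≤ 23·p = 23·(26/575) = 26/25.
Numerically: 26/25 ≈ 1.0400.
Is 26/25 < 1? NO.
Since the bound 26/25 is ≥ 1, the union bound is uninformative here; it does NOT by itself certify existence.

23·p = 26/25 ≈ 1.0400; existence NOT certified by the union bound.


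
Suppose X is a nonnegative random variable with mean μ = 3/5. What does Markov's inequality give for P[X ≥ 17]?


μ = E[X] = 3/5, a = 17.
Markov: P[X ≥ 17] ≤ μ/a = (3/5)/17 = 3/85.
Numerically: ≈ 0.035294.
(Since a = 17 > μ = 0.600000, the bound 3/85 is < 1 and informative.)

P[X ≥ 17] ≤ 3/85 ≈ 0.035294.


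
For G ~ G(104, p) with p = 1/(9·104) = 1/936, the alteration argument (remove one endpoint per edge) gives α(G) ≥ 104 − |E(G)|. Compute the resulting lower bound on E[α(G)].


E[|E(G)|] = C(104, 2)·p = 5356 · (1/936) = 103/18.
E[α(G)] ≥ n − E[|E(G)|] = 104 − 103/18 = 1769/18.
Numerically: ≈ 98.2778.
(This is only a lower bound; the true E[α(G)] may be larger.)

E[α(G)] ≥ 1769/18 ≈ 98.2778.


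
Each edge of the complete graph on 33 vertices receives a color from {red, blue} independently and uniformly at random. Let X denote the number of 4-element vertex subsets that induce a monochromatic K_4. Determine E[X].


Let X = Σ_S X_S over the C(33, 4) = 40920 subsets S of size 4, where X_S = 1 if the K_4 on S is monochromatic.
For a fixed S, the K_4 on S has C(4, 2) = 6 edges. P[all 6 edges red] = (1/2)^6, and likewise for blue, so P[monochromatic] = 2·(1/2)^6 = 2^{1 − 6} = 1/32.
By linearity of expectation: E[X] = C(33, 4) · 2^{1 − 6} = 40920 · 1/32 = 5115/4.
Numerically: E[X] ≈ 1278.750.

E[X] = C(33,4)·2^(1−C(4,2)) = 5115/4 ≈ 1278.750.


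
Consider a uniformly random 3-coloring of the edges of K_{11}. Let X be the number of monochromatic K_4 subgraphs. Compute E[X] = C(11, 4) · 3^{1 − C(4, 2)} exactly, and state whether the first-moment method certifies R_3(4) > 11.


E[X] = C(11, 4) · 3^{1 − 6} = 330 · 3^{−5} = 330/243.
As a reduced fraction: E[X] = 110/81 ≈ 1.35802.
Is E[X] < 1? NO.
Since E[X] ≥ 1, the first-moment bound is inconclusive at n = 11; it does NOT by itself certify R_3(4) > 11.

E[X] = 110/81 ≈ 1.35802; E[X] ≥ 1; first-moment method inconclusive here.


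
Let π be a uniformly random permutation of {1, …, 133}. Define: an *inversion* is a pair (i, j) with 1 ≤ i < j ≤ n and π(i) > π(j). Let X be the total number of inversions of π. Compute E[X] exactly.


Write X = Σ X_I over the C(133, 2) = 8778 pairs i < j, with X_I the indicator of one inversion.
There are 8778 indicators.
For each fixed pair i < j, the values π(i) and π(j) are two distinct elements of {1, …, 133} in uniformly random order; by symmetry P[π(i) > π(j)] = 1/2.
By linearity: E[X] = 8778 · (1/2) = C(133, 2) · (1/2) = 8778/2 = 4389 ≈ 4389.00000.

E[X] = 4389 = 4389.00000.


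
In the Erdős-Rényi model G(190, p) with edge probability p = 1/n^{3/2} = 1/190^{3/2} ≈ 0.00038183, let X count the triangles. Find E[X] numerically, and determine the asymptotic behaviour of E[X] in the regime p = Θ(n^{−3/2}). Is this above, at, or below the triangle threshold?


Number of potential triangles: C(190, 3) = 1125180.
Each occurs with probability p³ ≈ (0.00038183)³ ≈ 5.5668407e-11.
By linearity: E[X] = C(190, 3)·p³ ≈ 1125180 · 5.5668407e-11 ≈ 0.00006.
Since α = 3/2 > 1, p = c/n^{3/2} = o(1/n) is below the triangle threshold p ~ 1/n. Asymptotically E[X] ~ (c³/6)·n^{3(1−α)} = (1³/6)·n^{-1.5} → 0, so by Markov's inequality G has no triangles w.h.p.

E[X] ≈ 0.00006; in regime p = Θ(1/n^{3/2}) E[X] tends to 0 (below the triangle threshold p ~ 1/n).


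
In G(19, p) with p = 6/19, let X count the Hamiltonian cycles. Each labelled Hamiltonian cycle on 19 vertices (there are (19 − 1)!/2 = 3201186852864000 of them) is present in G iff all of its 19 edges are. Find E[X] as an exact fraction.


K_19 has (19 − 1)!/2 = 3201186852864000 labelled Hamiltonian cycles.
For each such Hamiltonian cycle H, let X_H = 1 if all 19 edges of H are present in G. Then P[X_H = 1] = p^{19} = (6/19)^{19} = 609359740010496/1978419655660313589123979.
By linearity of expectation: E[X] = Σ_H E[X_H] = 3201186852864000 · p^{19} = 3201186852864000 · 609359740010496/1978419655660313589123979 = 1950674388386224952567660544000/1978419655660313589123979.
Numerically: E[X] ≈ 9.86e+05.

E[X] = 3201186852864000 · (6/19)^{19} = 1950674388386224952567660544000/1978419655660313589123979 ≈ 9.86e+05.


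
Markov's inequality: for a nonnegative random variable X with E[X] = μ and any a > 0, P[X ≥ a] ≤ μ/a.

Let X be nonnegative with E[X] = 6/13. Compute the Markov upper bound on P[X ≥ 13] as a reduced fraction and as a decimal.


μ = E[X] = 6/13, a = 13.
Markov: P[X ≥ 13] ≤ μ/a = (6/13)/13 = 6/169.
Numerically: ≈ 0.03550.
(Since a = 13 > μ = 0.46154, the bound 6/169 is < 1 and informative.)

P[X ≥ 13] ≤ 6/169 ≈ 0.03550.


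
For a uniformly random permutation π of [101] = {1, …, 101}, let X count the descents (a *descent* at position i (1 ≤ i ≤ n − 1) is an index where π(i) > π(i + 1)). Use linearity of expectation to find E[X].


Write X = Σ X_I over i = 1, …, 100, with X_I the indicator of one descent.
There are 100 indicators.
For each fixed i, the pair (π(i), π(i+1)) is a uniformly random ordered pair of distinct values from {1, …, 101}; by symmetry P[π(i) > π(i+1)] = 1/2.
By linearity: E[X] = 100 · (1/2) = (101 − 1) · (1/2) = 50 ≈ 50.0000.

E[X] = 50 = 50.0000.


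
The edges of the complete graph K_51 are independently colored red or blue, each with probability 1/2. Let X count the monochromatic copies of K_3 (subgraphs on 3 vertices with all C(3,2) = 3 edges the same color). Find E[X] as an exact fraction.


Let X = Σ_S X_S over the C(51, 3) = 20825 subsets S of size 3, where X_S = 1 if the K_3 on S is monochromatic.
For a fixed S, the K_3 on S has C(3, 2) = 3 edges. P[all 3 edges red] = (1/2)^3, and likewise for blue, so P[monochromatic] = 2·(1/2)^3 = 2^{1 − 3} = 1/4.
Summing: E[X] = C(51, 3) · 2^{1 − 3} = 20825 · 1/4 = 20825/4.
Numerically: E[X] ≈ 5206.250000.

E[X] = C(51,3)·2^(1−C(3,2)) = 20825/4 ≈ 5206.250000.


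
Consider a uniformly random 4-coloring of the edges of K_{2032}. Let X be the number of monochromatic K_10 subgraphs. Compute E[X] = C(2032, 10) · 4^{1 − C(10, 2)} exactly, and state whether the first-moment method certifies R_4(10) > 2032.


E[X] = C(2032, 10) · 4^{1 − 45} = 323475384642158147171212440 · 4^{−44} = 323475384642158147171212440/309485009821345068724781056.
As a reduced fraction: E[X] = 40434423080269768396401555/38685626227668133590597632 ≈ 1.04521.
Is E[X] < 1? NO.
Since E[X] ≥ 1, the first-moment bound is inconclusive at n = 2032; it does NOT by itself certify R_4(10) > 2032.

E[X] = 40434423080269768396401555/38685626227668133590597632 ≈ 1.04521; E[X] ≥ 1; first-moment method inconclusive here.


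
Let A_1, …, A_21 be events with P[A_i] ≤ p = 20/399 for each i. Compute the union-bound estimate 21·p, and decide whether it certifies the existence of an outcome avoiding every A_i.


Union bound: P[∪_{i=1}^{21} A_i] ≤ Σ_i P[A_i] ≤ 21·p = 21·(20/399) = 20/19.
Numerically: 20/19 ≈ 1.05263.
Is 20/19 < 1? NO.
Since the bound 20/19 is ≥ 1, the union bound is uninformative here; it does NOT by itself certify existence.

21·p = 20/19 ≈ 1.05263; existence NOT certified by the union bound.


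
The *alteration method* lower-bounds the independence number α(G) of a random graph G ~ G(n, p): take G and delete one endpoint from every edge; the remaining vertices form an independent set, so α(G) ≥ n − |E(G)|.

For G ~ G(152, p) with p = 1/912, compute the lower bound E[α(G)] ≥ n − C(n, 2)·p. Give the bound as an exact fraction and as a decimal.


E[|E(G)|] = C(152, 2)·p = 11476 · (1/912) = 151/12.
E[α(G)] ≥ n − E[|E(G)|] = 152 − 151/12 = 1673/12.
Numerically: ≈ 139.417.
(This is only a lower bound; the true E[α(G)] may be larger.)

E[α(G)] ≥ 1673/12 ≈ 139.417.


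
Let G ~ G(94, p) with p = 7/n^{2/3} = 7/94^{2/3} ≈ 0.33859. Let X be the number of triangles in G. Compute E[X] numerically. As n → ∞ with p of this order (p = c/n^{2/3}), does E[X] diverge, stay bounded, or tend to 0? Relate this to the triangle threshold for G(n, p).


Number of potential triangles: C(94, 3) = 134044.
Each occurs with probability p³ ≈ (0.33859)³ ≈ 3.8818470e-02.
By linearity: E[X] = C(94, 3)·p³ ≈ 134044 · 3.8818470e-02 ≈ 5203.38298.
Since α = 2/3 < 1, p = c/n^{2/3} ≫ 1/n is above the triangle threshold p ~ 1/n. Asymptotically E[X] ~ (c³/6)·n^{3(1−α)} = (7³/6)·n^{1} → ∞; triangles are abundant w.h.p.

E[X] ≈ 5203.38298; in regime p = Θ(1/n^{2/3}) E[X] diverges (above the triangle threshold p ~ 1/n).


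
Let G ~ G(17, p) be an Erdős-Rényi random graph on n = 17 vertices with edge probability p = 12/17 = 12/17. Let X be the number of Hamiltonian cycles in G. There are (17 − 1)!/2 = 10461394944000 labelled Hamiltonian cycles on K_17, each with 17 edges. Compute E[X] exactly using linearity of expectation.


K_17 has (17 − 1)!/2 = 10461394944000 labelled Hamiltonian cycles.
For each such Hamiltonian cycle H, let X_H = 1 if all 17 edges of H are present in G. Then P[X_H = 1] = p^{17} = (12/17)^{17} = 2218611106740436992/827240261886336764177.
By linearity of expectation: E[X] = Σ_H E[X_H] = 10461394944000 · p^{17} = 10461394944000 · 2218611106740436992/827240261886336764177 = 23209767014756651868459368448000/827240261886336764177.
Numerically: E[X] ≈ 2.80569e+10.

E[X] = 10461394944000 · (12/17)^{17} = 23209767014756651868459368448000/827240261886336764177 ≈ 2.80569e+10.


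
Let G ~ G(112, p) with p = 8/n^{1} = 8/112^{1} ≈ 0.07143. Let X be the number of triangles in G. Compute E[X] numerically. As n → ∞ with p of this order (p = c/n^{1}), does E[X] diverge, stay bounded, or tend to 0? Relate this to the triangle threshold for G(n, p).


Number of potential triangles: C(112, 3) = 227920.
Each occurs with probability p³ ≈ (0.07143)³ ≈ 3.644315e-04.
By linearity: E[X] = C(112, 3)·p³ ≈ 227920 · 3.644315e-04 ≈ 83.0612.
Here α = 1, so p = 8/n is exactly at the triangle threshold p ~ 1/n. Asymptotically E[X] → c³/6 = 8³/6 = 256/3 ≈ 85.3333, a bounded constant. In this regime the triangle count is asymptotically Poisson(c³/6).

E[X] ≈ 83.0612; in regime p = Θ(1/n^{1}) E[X] stays bounded (at the triangle threshold p ~ 1/n).


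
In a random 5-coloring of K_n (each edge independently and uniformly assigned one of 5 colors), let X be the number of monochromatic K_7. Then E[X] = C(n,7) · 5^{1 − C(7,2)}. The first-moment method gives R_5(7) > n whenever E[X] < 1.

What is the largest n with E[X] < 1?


We need C(n, 7) · 5^{1 − 21} < 1, i.e. C(n, 7) < 5^{21 − 1} = 95367431640625.
Check values of n near the boundary:
  n = 334: C(334, 7) = 86359460961576; 86359460961576 < 95367431640625? YES
  n = 335: C(335, 7) = 88202498238195; 88202498238195 < 95367431640625? YES
  n = 336: C(336, 7) = 90079147136880; 90079147136880 < 95367431640625? YES
  n = 337: C(337, 7) = 91989916924632; 91989916924632 < 95367431640625? YES
  n = 338: C(338, 7) = 93935323022736; 93935323022736 < 95367431640625? YES
  n = 339: C(339, 7) = 95915887062372; 95915887062372 < 95367431640625? NO
The largest n with C(n, 7) < 95367431640625 is n = 338 (where E[X] = 93935323022736/95367431640625 ≈ 0.985). Hence R_5(7) > 338, i.e. R_5(7) ≥ 339.

Largest n = 338; hence R_5(7) > 338.


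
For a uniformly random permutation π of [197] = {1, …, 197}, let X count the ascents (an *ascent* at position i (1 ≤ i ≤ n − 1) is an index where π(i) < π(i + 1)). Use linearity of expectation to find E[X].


Write X = Σ X_I over i = 1, …, 196, with X_I the indicator of one ascent.
There are 196 indicators.
For each fixed i, the pair (π(i), π(i+1)) is a uniformly random ordered pair of distinct values from {1, …, 197}; by symmetry P[π(i) < π(i+1)] = 1/2.
By linearity: E[X] = 196 · (1/2) = (197 − 1) · (1/2) = 98 ≈ 98.000000.

E[X] = 98 = 98.000000.


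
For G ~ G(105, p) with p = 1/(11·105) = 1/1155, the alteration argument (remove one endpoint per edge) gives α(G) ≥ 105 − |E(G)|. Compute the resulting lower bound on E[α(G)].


E[|E(G)|] = C(105, 2)·p = 5460 · (1/1155) = 52/11.
E[α(G)] ≥ n − E[|E(G)|] = 105 − 52/11 = 1103/11.
Numerically: ≈ 100.272727.
(This is only a lower bound; the true E[α(G)] may be larger.)

E[α(G)] ≥ 1103/11 ≈ 100.272727.


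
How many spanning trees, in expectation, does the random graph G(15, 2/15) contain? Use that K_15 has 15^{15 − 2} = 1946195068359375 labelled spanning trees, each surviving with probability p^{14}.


K_15 has 15^{15 − 2} = 1946195068359375 labelled spanning trees.
For each such spanning tree H, let X_H = 1 if all 14 edges of H are present in G. Then P[X_H = 1] = p^{14} = (2/15)^{14} = 16384/29192926025390625.
By linearity of expectation: E[X] = Σ_H E[X_H] = 1946195068359375 · p^{14} = 1946195068359375 · 16384/29192926025390625 = 16384/15.
Numerically: E[X] ≈ 1092.

E[X] = 1946195068359375 · (2/15)^{14} = 16384/15 ≈ 1092.


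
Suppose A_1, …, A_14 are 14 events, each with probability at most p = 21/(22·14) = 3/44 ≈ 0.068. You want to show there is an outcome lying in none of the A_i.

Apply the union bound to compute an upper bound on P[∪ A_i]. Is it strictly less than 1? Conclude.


Union bound: P[∪_{i=1}^{14} A_i] ≤ Σ_i P[A_i] ≤ 14·p = 14·(3/44) = 21/22.
Numerically: 21/22 ≈ 0.955.
Is 21/22 < 1? YES.
Since P[∪ A_i] ≤ 21/22 < 1, the complement has P[∩ A_i^c] ≥ 1 − 21/22 = 1/22 > 0, so some outcome avoids every A_i.

14·p = 21/22 ≈ 0.955; existence CERTIFIED by the union bound.


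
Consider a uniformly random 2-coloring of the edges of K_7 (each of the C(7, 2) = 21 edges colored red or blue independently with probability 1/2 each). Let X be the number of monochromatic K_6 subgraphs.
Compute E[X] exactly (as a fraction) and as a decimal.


Let X = Σ_S X_S over the C(7, 6) = 7 subsets S of size 6, where X_S = 1 if the K_6 on S is monochromatic.
For a fixed S, the K_6 on S has C(6, 2) = 15 edges. P[all 15 edges red] = (1/2)^15, and likewise for blue, so P[monochromatic] = 2·(1/2)^15 = 2^{1 − 15} = 1/16384.
By linearity: E[X] = C(7, 6) · 2^{1 − 15} = 7 · 1/16384 = 7/16384.
Numerically: E[X] ≈ 0.000427.

E[X] = C(7,6)·2^(1−C(6,2)) = 7/16384 ≈ 0.000427.


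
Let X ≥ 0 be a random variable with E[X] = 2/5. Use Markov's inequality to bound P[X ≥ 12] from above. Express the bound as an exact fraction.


μ = E[X] = 2/5, a = 12.
Markov: P[X ≥ 12] ≤ μ/a = (2/5)/12 = 1/30.
Numerically: ≈ 0.0333.
(Since a = 12 > μ = 0.4000, the bound 1/30 is < 1 and informative.)

P[X ≥ 12] ≤ 1/30 ≈ 0.0333.


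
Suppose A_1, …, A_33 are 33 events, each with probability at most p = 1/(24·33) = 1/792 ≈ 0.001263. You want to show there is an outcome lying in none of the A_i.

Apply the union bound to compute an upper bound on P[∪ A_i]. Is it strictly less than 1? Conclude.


Union bound: P[∪_{i=1}^{33} A_i] ≤ Σ_i P[A_i] ≤ 33·p = 33·(1/792) = 1/24.
Numerically: 1/24 ≈ 0.041667.
Is 1/24 < 1? YES.
Since P[∪ A_i] ≤ 1/24 < 1, the complement has P[∩ A_i^c] ≥ 1 − 1/24 = 23/24 > 0, so some outcome avoids every A_i.

33·p = 1/24 ≈ 0.041667; existence CERTIFIED by the union bound.


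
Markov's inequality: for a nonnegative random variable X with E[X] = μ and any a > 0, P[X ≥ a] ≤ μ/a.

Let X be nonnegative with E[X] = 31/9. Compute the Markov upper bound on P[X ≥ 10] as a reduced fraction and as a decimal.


μ = E[X] = 31/9, a = 10.
Markov: P[X ≥ 10] ≤ μ/a = (31/9)/10 = 31/90.
Numerically: ≈ 0.344444.
(Since a = 10 > μ = 3.444444, the bound 31/90 is < 1 and informative.)

P[X ≥ 10] ≤ 31/90 ≈ 0.344444.


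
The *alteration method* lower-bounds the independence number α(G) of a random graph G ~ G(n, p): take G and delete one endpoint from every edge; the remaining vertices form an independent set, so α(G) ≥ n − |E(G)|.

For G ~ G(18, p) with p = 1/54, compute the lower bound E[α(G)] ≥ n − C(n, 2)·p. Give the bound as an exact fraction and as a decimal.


E[|E(G)|] = C(18, 2)·p = 153 · (1/54) = 17/6.
E[α(G)] ≥ n − E[|E(G)|] = 18 − 17/6 = 91/6.
Numerically: ≈ 15.166667.
(This is only a lower bound; the true E[α(G)] may be larger.)

E[α(G)] ≥ 91/6 ≈ 15.166667.


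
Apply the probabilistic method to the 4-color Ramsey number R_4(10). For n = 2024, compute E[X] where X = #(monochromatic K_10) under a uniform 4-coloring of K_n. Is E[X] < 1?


E[X] = C(2024, 10) · 4^{1 − 45} = 310936101848269937576192656 · 4^{−44} = 310936101848269937576192656/309485009821345068724781056.
As a reduced fraction: E[X] = 19433506365516871098512041/19342813113834066795298816 ≈ 1.0047.
Is E[X] < 1? NO.
Since E[X] ≥ 1, the first-moment bound is inconclusive at n = 2024; it does NOT by itself certify R_4(10) > 2024.

E[X] = 19433506365516871098512041/19342813113834066795298816 ≈ 1.0047; E[X] ≥ 1; first-moment method inconclusive here.


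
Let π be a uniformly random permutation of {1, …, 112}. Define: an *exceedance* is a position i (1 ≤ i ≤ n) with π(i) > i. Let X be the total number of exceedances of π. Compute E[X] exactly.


Write X = Σ_{i=1}^{112} X_i, where X_i = 1_{π(i) > i}.
For each fixed i, π(i) is uniform over {1, …, 112} (marginal of a uniform permutation), so P[π(i) > i] = (n − i)/n. Summing: Σ_{i=1}^{112} (n − i)/n = (0 + 1 + … + 111)/112 = 112(112 − 1)/(2·112) = (112 − 1)/2.
Hence E[X] = Σ_{i=1}^{112} (112 − i)/112 = 111/2 ≈ 55.50000.

E[X] = 111/2 = 55.50000.


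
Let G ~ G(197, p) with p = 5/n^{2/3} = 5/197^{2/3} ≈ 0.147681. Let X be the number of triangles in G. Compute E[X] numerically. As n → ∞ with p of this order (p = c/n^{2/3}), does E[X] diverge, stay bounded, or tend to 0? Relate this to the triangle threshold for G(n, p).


Number of potential triangles: C(197, 3) = 1254890.
Each occurs with probability p³ ≈ (0.147681)³ ≈ 3.22090237e-03.
By linearity: E[X] = C(197, 3)·p³ ≈ 1254890 · 3.22090237e-03 ≈ 4041.878173.
Since α = 2/3 < 1, p = c/n^{2/3} ≫ 1/n is above the triangle threshold p ~ 1/n. Asymptotically E[X] ~ (c³/6)·n^{3(1−α)} = (5³/6)·n^{1} → ∞; triangles are abundant w.h.p.

E[X] ≈ 4041.878173; in regime p = Θ(1/n^{2/3}) E[X] diverges (above the triangle threshold p ~ 1/n).


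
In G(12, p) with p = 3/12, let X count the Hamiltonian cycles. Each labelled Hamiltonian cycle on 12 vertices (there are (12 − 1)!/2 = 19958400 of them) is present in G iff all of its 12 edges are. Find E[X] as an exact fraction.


K_12 has (12 − 1)!/2 = 19958400 labelled Hamiltonian cycles.
For each such Hamiltonian cycle H, let X_H = 1 if all 12 edges of H are present in G. Then P[X_H = 1] = p^{12} = (1/4)^{12} = 1/16777216.
By linearity: E[X] = Σ_H E[X_H] = 19958400 · p^{12} = 19958400 · 1/16777216 = 155925/131072.
Numerically: E[X] ≈ 1.19.

E[X] = 19958400 · (1/4)^{12} = 155925/131072 ≈ 1.19.


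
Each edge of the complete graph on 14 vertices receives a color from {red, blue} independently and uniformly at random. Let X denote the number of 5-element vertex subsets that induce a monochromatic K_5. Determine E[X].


Let X = Σ_S X_S over the C(14, 5) = 2002 subsets S of size 5, where X_S = 1 if the K_5 on S is monochromatic.
For a fixed S, the K_5 on S has C(5, 2) = 10 edges. P[all 10 edges red] = (1/2)^10, and likewise for blue, so P[monochromatic] = 2·(1/2)^10 = 2^{1 − 10} = 1/512.
By linearity: E[X] = C(14, 5) · 2^{1 − 10} = 2002 · 1/512 = 1001/256.
Numerically: E[X] ≈ 3.910156.

E[X] = C(14,5)·2^(1−C(5,2)) = 1001/256 ≈ 3.910156.


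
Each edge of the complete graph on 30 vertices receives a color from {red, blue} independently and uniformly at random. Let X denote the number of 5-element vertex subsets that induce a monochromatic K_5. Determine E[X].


Let X = Σ_S X_S over the C(30, 5) = 142506 subsets S of size 5, where X_S = 1 if the K_5 on S is monochromatic.
For a fixed S, the K_5 on S has C(5, 2) = 10 edges. P[all 10 edges red] = (1/2)^10, and likewise for blue, so P[monochromatic] = 2·(1/2)^10 = 2^{1 − 10} = 1/512.
By linearity: E[X] = C(30, 5) · 2^{1 − 10} = 142506 · 1/512 = 71253/256.
Numerically: E[X] ≈ 278.332.

E[X] = C(30,5)·2^(1−C(5,2)) = 71253/256 ≈ 278.332.


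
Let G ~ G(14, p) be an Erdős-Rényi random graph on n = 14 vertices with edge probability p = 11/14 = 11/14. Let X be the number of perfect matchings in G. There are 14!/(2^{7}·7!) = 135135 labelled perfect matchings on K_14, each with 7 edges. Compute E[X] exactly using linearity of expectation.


K_14 has 14!/(2^{7}·7!) = 135135 labelled perfect matchings.
For each such perfect matching H, let X_H = 1 if all 7 edges of H are present in G. Then P[X_H = 1] = p^{7} = (11/14)^{7} = 19487171/105413504.
By linearity of expectation: E[X] = Σ_H E[X_H] = 135135 · p^{7} = 135135 · 19487171/105413504 = 376199836155/15059072.
Numerically: E[X] ≈ 24981.6.

E[X] = 135135 · (11/14)^{7} = 376199836155/15059072 ≈ 24981.6.


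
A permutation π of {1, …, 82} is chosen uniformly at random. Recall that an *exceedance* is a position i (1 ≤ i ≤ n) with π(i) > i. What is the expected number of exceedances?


Write X = Σ_{i=1}^{82} X_i, where X_i = 1_{π(i) > i}.
For each fixed i, π(i) is uniform over {1, …, 82} (marginal of a uniform permutation), so P[π(i) > i] = (n − i)/n. Summing: Σ_{i=1}^{82} (n − i)/n = (0 + 1 + … + 81)/82 = 82(82 − 1)/(2·82) = (82 − 1)/2.
Hence E[X] = Σ_{i=1}^{82} (82 − i)/82 = 81/2 ≈ 40.500000.

E[X] = 81/2 = 40.500000.


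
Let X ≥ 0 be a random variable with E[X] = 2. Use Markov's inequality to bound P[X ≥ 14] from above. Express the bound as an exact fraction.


μ = E[X] = 2, a = 14.
Markov: P[X ≥ 14] ≤ μ/a = (2)/14 = 1/7.
Numerically: ≈ 0.1429.
(Since a = 14 > μ = 2.0000, the bound 1/7 is < 1 and informative.)

P[X ≥ 14] ≤ 1/7 ≈ 0.1429.


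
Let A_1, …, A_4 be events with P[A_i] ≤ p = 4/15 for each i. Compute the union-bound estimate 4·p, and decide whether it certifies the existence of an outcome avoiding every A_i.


Union bound: P[∪_{i=1}^{4} A_i] ≤ Σ_i P[A_i] ≤ 4·p = 4·(4/15) = 16/15.
Numerically: 16/15 ≈ 1.06667.
Is 16/15 < 1? NO.
Since the bound 16/15 is ≥ 1, the union bound is uninformative here; it does NOT by itself certify existence.

4·p = 16/15 ≈ 1.06667; existence NOT certified by the union bound.


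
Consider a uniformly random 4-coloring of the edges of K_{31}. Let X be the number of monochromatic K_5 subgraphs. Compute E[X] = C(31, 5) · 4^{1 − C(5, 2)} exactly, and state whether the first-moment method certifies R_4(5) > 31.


E[X] = C(31, 5) · 4^{1 − 10} = 169911 · 4^{−9} = 169911/262144.
As a reduced fraction: E[X] = 169911/262144 ≈ 0.648.
Is E[X] < 1? YES.
Since E[X] < 1, there exists a 4-coloring of K_{31} with no monochromatic K_5; hence R_4(5) > 31.

E[X] = 169911/262144 ≈ 0.648; E[X] < 1, so R_4(5) > 31.


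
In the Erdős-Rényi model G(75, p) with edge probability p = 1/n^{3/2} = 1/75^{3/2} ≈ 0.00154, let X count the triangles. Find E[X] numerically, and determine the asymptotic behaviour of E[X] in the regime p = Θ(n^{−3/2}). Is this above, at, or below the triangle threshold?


Number of potential triangles: C(75, 3) = 67525.
Each occurs with probability p³ ≈ (0.00154)³ ≈ 3.64942e-09.
By linearity: E[X] = C(75, 3)·p³ ≈ 67525 · 3.64942e-09 ≈ 0.000.
Since α = 3/2 > 1, p = c/n^{3/2} = o(1/n) is below the triangle threshold p ~ 1/n. Asymptotically E[X] ~ (c³/6)·n^{3(1−α)} = (1³/6)·n^{-1.5} → 0, so by Markov's inequality G has no triangles w.h.p.

E[X] ≈ 0.000; in regime p = Θ(1/n^{3/2}) E[X] tends to 0 (below the triangle threshold p ~ 1/n).


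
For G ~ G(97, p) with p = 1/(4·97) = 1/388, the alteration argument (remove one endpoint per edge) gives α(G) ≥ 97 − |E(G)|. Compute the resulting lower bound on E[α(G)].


E[|E(G)|] = C(97, 2)·p = 4656 · (1/388) = 12.
E[α(G)] ≥ n − E[|E(G)|] = 97 − 12 = 85.
Numerically: ≈ 85.000.
(This is only a lower bound; the true E[α(G)] may be larger.)

E[α(G)] ≥ 85 ≈ 85.000.


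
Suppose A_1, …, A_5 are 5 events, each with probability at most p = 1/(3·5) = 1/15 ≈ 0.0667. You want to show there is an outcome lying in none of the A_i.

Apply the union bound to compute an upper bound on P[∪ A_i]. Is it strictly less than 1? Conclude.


Union bound: P[∪_{i=1}^{5} A_i] ≤ Σ_i P[A_i] ≤ 5·p = 5·(1/15) = 1/3.
Numerically: 1/3 ≈ 0.3333.
Is 1/3 < 1? YES.
Since P[∪ A_i] ≤ 1/3 < 1, the complement has P[∩ A_i^c] ≥ 1 − 1/3 = 2/3 > 0, so some outcome avoids every A_i.

5·p = 1/3 ≈ 0.3333; existence CERTIFIED by the union bound.


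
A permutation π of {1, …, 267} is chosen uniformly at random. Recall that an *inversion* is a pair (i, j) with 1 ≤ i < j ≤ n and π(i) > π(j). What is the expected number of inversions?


Write X = Σ X_I over the C(267, 2) = 35511 pairs i < j, with X_I the indicator of one inversion.
There are 35511 indicators.
For each fixed pair i < j, the values π(i) and π(j) are two distinct elements of {1, …, 267} in uniformly random order; by symmetry P[π(i) > π(j)] = 1/2.
By linearity: E[X] = 35511 · (1/2) = C(267, 2) · (1/2) = 35511/2 = 35511/2 ≈ 17755.500000.

E[X] = 35511/2 = 17755.500000.


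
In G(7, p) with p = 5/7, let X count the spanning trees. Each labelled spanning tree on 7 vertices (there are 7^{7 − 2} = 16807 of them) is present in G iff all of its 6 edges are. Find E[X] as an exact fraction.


K_7 has 7^{7 − 2} = 16807 labelled spanning trees.
For each such spanning tree H, let X_H = 1 if all 6 edges of H are present in G. Then P[X_H = 1] = p^{6} = (5/7)^{6} = 15625/117649.
By linearity of expectation: E[X] = Σ_H E[X_H] = 16807 · p^{6} = 16807 · 15625/117649 = 15625/7.
Numerically: E[X] ≈ 2232.1.

E[X] = 16807 · (5/7)^{6} = 15625/7 ≈ 2232.1.


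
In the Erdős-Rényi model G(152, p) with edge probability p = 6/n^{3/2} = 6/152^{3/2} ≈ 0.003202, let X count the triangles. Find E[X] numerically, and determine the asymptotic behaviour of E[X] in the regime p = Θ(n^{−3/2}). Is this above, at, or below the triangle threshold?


Number of potential triangles: C(152, 3) = 573800.
Each occurs with probability p³ ≈ (0.003202)³ ≈ 3.282144e-08.
By linearity: E[X] = C(152, 3)·p³ ≈ 573800 · 3.282144e-08 ≈ 0.0188.
Since α = 3/2 > 1, p = c/n^{3/2} = o(1/n) is below the triangle threshold p ~ 1/n. Asymptotically E[X] ~ (c³/6)·n^{3(1−α)} = (6³/6)·n^{-1.5} → 0, so by Markov's inequality G has no triangles w.h.p.

E[X] ≈ 0.0188; in regime p = Θ(1/n^{3/2}) E[X] tends to 0 (below the triangle threshold p ~ 1/n).


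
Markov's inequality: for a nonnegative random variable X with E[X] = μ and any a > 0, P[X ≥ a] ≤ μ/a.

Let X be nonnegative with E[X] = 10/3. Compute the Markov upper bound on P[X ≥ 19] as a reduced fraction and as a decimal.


μ = E[X] = 10/3, a = 19.
Markov: P[X ≥ 19] ≤ μ/a = (10/3)/19 = 10/57.
Numerically: ≈ 0.175439.
(Since a = 19 > μ = 3.333333, the bound 10/57 is < 1 and informative.)

P[X ≥ 19] ≤ 10/57 ≈ 0.175439.


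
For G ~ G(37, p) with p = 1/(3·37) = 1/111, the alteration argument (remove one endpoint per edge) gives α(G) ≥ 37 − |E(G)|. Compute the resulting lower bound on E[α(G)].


E[|E(G)|] = C(37, 2)·p = 666 · (1/111) = 6.
E[α(G)] ≥ n − E[|E(G)|] = 37 − 6 = 31.
Numerically: ≈ 31.0000.
(This is only a lower bound; the true E[α(G)] may be larger.)

E[α(G)] ≥ 31 ≈ 31.0000.


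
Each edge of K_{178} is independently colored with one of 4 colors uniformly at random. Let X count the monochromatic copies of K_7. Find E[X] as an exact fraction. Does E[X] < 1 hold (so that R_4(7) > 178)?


E[X] = C(178, 7) · 4^{1 − 21} = 996867063280 · 4^{−20} = 996867063280/1099511627776.
As a reduced fraction: E[X] = 62304191455/68719476736 ≈ 0.9066.
Is E[X] < 1? YES.
Since E[X] < 1, there exists a 4-coloring of K_{178} with no monochromatic K_7; hence R_4(7) > 178.

E[X] = 62304191455/68719476736 ≈ 0.9066; E[X] < 1, so R_4(7) > 178.


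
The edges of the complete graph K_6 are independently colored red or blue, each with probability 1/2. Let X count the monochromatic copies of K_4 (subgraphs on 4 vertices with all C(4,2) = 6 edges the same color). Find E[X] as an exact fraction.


Let X = Σ_S X_S over the C(6, 4) = 15 subsets S of size 4, where X_S = 1 if the K_4 on S is monochromatic.
For a fixed S, the K_4 on S has C(4, 2) = 6 edges. P[all 6 edges red] = (1/2)^6, and likewise for blue, so P[monochromatic] = 2·(1/2)^6 = 2^{1 − 6} = 1/32.
By linearity of expectation: E[X] = C(6, 4) · 2^{1 − 6} = 15 · 1/32 = 15/32.
Numerically: E[X] ≈ 0.4688.

E[X] = C(6,4)·2^(1−C(4,2)) = 15/32 ≈ 0.4688.


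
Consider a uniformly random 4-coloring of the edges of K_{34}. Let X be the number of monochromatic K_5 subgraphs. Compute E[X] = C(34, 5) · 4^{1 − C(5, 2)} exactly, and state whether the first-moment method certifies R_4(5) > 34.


E[X] = C(34, 5) · 4^{1 − 10} = 278256 · 4^{−9} = 278256/262144.
As a reduced fraction: E[X] = 17391/16384 ≈ 1.0615.
Is E[X] < 1? NO.
Since E[X] ≥ 1, the first-moment bound is inconclusive at n = 34; it does NOT by itself certify R_4(5) > 34.

E[X] = 17391/16384 ≈ 1.0615; E[X] ≥ 1; first-moment method inconclusive here.


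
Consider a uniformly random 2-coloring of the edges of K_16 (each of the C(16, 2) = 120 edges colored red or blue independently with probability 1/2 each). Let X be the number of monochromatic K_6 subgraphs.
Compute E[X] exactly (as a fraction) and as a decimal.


Let X = Σ_S X_S over the C(16, 6) = 8008 subsets S of size 6, where X_S = 1 if the K_6 on S is monochromatic.
For a fixed S, the K_6 on S has C(6, 2) = 15 edges. P[all 15 edges red] = (1/2)^15, and likewise for blue, so P[monochromatic] = 2·(1/2)^15 = 2^{1 − 15} = 1/16384.
Summing: E[X] = C(16, 6) · 2^{1 − 15} = 8008 · 1/16384 = 1001/2048.
Numerically: E[X] ≈ 0.4888.

E[X] = C(16,6)·2^(1−C(6,2)) = 1001/2048 ≈ 0.4888.


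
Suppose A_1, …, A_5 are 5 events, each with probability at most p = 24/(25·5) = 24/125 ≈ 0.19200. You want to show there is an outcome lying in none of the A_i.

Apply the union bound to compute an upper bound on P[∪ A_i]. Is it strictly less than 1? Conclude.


Union bound: P[∪_{i=1}^{5} A_i] ≤ Σ_i P[A_i] ≤ 5·p = 5·(24/125) = 24/25.
Numerically: 24/25 ≈ 0.96000.
Is 24/25 < 1? YES.
Since P[∪ A_i] ≤ 24/25 < 1, the complement has P[∩ A_i^c] ≥ 1 − 24/25 = 1/25 > 0, so some outcome avoids every A_i.

5·p = 24/25 ≈ 0.96000; existence CERTIFIED by the union bound.


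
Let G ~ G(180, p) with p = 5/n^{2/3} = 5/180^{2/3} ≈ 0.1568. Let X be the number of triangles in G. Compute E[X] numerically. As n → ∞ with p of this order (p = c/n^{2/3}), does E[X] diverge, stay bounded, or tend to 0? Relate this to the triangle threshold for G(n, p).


Number of potential triangles: C(180, 3) = 955860.
Each occurs with probability p³ ≈ (0.1568)³ ≈ 3.858025e-03.
By linearity: E[X] = C(180, 3)·p³ ≈ 955860 · 3.858025e-03 ≈ 3687.7315.
Since α = 2/3 < 1, p = c/n^{2/3} ≫ 1/n is above the triangle threshold p ~ 1/n. Asymptotically E[X] ~ (c³/6)·n^{3(1−α)} = (5³/6)·n^{1} → ∞; triangles are abundant w.h.p.

E[X] ≈ 3687.7315; in regime p = Θ(1/n^{2/3}) E[X] diverges (above the triangle threshold p ~ 1/n).


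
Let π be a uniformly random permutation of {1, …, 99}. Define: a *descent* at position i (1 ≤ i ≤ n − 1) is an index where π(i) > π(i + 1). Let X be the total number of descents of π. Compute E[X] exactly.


Write X = Σ X_I over i = 1, …, 98, with X_I the indicator of one descent.
There are 98 indicators.
For each fixed i, the pair (π(i), π(i+1)) is a uniformly random ordered pair of distinct values from {1, …, 99}; by symmetry P[π(i) > π(i+1)] = 1/2.
By linearity: E[X] = 98 · (1/2) = (99 − 1) · (1/2) = 49 ≈ 49.000.

E[X] = 49 = 49.000.


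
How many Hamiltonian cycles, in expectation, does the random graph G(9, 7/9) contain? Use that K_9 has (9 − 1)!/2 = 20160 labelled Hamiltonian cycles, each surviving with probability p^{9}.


K_9 has (9 − 1)!/2 = 20160 labelled Hamiltonian cycles.
For each such Hamiltonian cycle H, let X_H = 1 if all 9 edges of H are present in G. Then P[X_H = 1] = p^{9} = (7/9)^{9} = 40353607/387420489.
Summing the indicators: E[X] = Σ_H E[X_H] = 20160 · p^{9} = 20160 · 40353607/387420489 = 90392079680/43046721.
Numerically: E[X] ≈ 2099.86.

E[X] = 20160 · (7/9)^{9} = 90392079680/43046721 ≈ 2099.86.


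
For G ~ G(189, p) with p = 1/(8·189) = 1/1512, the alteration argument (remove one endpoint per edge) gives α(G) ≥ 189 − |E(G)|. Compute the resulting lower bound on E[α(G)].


E[|E(G)|] = C(189, 2)·p = 17766 · (1/1512) = 47/4.
E[α(G)] ≥ n − E[|E(G)|] = 189 − 47/4 = 709/4.
Numerically: ≈ 177.250.
(This is only a lower bound; the true E[α(G)] may be larger.)

E[α(G)] ≥ 709/4 ≈ 177.250.


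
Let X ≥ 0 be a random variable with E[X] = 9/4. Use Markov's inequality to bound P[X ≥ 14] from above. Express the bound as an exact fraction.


μ = E[X] = 9/4, a = 14.
Markov: P[X ≥ 14] ≤ μ/a = (9/4)/14 = 9/56.
Numerically: ≈ 0.1607.
(Since a = 14 > μ = 2.2500, the bound 9/56 is < 1 and informative.)

P[X ≥ 14] ≤ 9/56 ≈ 0.1607.


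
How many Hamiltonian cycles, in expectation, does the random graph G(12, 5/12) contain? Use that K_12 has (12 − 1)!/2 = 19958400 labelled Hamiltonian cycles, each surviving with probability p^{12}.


K_12 has (12 − 1)!/2 = 19958400 labelled Hamiltonian cycles.
For each such Hamiltonian cycle H, let X_H = 1 if all 12 edges of H are present in G. Then P[X_H = 1] = p^{12} = (5/12)^{12} = 244140625/8916100448256.
By linearity of expectation: E[X] = Σ_H E[X_H] = 19958400 · p^{12} = 19958400 · 244140625/8916100448256 = 469970703125/859963392.
Numerically: E[X] ≈ 546.501.

E[X] = 19958400 · (5/12)^{12} = 469970703125/859963392 ≈ 546.501.
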